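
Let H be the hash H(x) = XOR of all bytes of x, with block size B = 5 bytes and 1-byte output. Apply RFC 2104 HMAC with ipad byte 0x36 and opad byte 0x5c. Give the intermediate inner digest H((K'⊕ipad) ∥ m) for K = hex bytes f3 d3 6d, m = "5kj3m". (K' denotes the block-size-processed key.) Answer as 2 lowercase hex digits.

Key hex bytes f3 d3 6d is 3 bytes ≤ B = 5; zero-pad to 5 bytes: K' = f3 d3 6d 00 00.
K' ⊕ ipad = c5 e5 5b 36 36.
Inner input = c5 e5 5b 36 36 ∥ 35 6b 6a 33 6d.
Inner hash: XOR c5⊕e5⊕5b⊕36⊕36⊕35⊕6b⊕6a⊕33⊕6d = 11.

11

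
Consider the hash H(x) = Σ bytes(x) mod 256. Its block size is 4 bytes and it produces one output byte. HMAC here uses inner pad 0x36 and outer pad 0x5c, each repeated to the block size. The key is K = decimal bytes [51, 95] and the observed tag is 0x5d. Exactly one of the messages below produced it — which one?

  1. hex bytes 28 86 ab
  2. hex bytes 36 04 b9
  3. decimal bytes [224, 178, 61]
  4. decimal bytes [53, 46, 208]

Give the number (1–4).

Key decimal bytes [51, 95] = 33 5f is 2 bytes ≤ B = 4; zero-pad to 4 bytes: K' = 33 5f 00 00.
K' ⊕ ipad = 05 69 36 36; K' ⊕ opad = 6f 03 5c 5c.
m1: inner = H(05 69 36 36 28 86 ab) = 33; tag = H(6f 03 5c 5c 33) = 5d ← matches
m2: inner = H(05 69 36 36 36 04 b9) = cd; tag = H(6f 03 5c 5c cd) = f7
m3: inner = H(05 69 36 36 e0 b2 3d) = a9; tag = H(6f 03 5c 5c a9) = d3
m4: inner = H(05 69 36 36 35 2e d0) = 0d; tag = H(6f 03 5c 5c 0d) = 37

1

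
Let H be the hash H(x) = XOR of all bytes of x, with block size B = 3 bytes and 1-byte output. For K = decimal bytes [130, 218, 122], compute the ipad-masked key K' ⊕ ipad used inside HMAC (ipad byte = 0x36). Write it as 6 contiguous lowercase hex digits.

Key decimal bytes [130, 218, 122] = 82 da 7a is exactly B = 3 bytes: K' = 82 da 7a.
XOR each byte with 0x36: 82⊕36=b4, da⊕36=ec, 7a⊕36=4c.

b4ec4c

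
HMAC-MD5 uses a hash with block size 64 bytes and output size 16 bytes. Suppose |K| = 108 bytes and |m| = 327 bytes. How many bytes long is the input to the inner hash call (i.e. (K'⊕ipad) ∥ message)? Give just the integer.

391

Key is 108 > 64 bytes, so it is hashed to 16 bytes then zero-padded to 64: |K'| = 64.
Inner input = (K'⊕ipad) ∥ m → 64 + 327 = 391 bytes.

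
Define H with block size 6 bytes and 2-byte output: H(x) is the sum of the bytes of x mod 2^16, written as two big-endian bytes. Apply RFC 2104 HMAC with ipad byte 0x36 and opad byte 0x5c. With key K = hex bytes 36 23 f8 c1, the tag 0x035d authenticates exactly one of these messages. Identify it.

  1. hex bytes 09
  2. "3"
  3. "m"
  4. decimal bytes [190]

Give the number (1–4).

Key hex bytes 36 23 f8 c1 is 4 bytes ≤ B = 6; zero-pad to 6 bytes: K' = 36 23 f8 c1 00 00.
K' ⊕ ipad = 00 15 ce f7 36 36; K' ⊕ opad = 6a 7f a4 9d 5c 5c.
m1: inner = H(00 15 ce f7 36 36 09) = 02 4f; tag = H(6a 7f a4 9d 5c 5c 02 4f) = 0333
m2: inner = H(00 15 ce f7 36 36 33) = 02 79; tag = H(6a 7f a4 9d 5c 5c 02 79) = 035d ← matches
m3: inner = H(00 15 ce f7 36 36 6d) = 02 b3; tag = H(6a 7f a4 9d 5c 5c 02 b3) = 0397
m4: inner = H(00 15 ce f7 36 36 be) = 03 04; tag = H(6a 7f a4 9d 5c 5c 03 04) = 02e9

2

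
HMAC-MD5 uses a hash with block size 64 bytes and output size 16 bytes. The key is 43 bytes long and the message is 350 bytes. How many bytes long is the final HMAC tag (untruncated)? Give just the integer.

16

The tag is one MD5 digest: 16 bytes.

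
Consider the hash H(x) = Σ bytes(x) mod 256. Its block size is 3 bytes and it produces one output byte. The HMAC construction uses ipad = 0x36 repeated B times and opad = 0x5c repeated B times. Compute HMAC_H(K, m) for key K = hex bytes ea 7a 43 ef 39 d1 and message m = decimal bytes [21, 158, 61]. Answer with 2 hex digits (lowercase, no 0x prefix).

Key hex bytes ea 7a 43 ef 39 d1 is 6 bytes > B = 3, so hash it first: H(key) = a0, then zero-pad to 3 bytes: K' = a0 00 00.
K' ⊕ ipad = 96 36 36.  K' ⊕ opad = fc 5c 5c.
Inner input = (K'⊕ipad) ∥ m = 96 36 36 ∥ 15 9e 3d.
Inner hash: sum = 150+54+54+21+158+61 = 498; mod 256 = 242 → f2.
Outer input = (K'⊕opad) ∥ inner = fc 5c 5c ∥ f2.
Outer hash (tag): sum = 252+92+92+242 = 678; mod 256 = 166 → a6.

a6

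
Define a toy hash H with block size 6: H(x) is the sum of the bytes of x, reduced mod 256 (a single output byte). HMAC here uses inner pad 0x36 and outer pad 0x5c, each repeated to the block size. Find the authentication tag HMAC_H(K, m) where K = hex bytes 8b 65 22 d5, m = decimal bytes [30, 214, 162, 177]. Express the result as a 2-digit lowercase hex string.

Key hex bytes 8b 65 22 d5 is 4 bytes ≤ B = 6; zero-pad to 6 bytes: K' = 8b 65 22 d5 00 00.
K' ⊕ ipad = bd 53 14 e3 36 36.  K' ⊕ opad = d7 39 7e 89 5c 5c.
Inner input = (K'⊕ipad) ∥ m = bd 53 14 e3 36 36 ∥ 1e d6 a2 b1.
Inner hash: sum = 189+83+20+227+54+54+30+214+162+177 = 1210; mod 256 = 186 → ba.
Outer input = (K'⊕opad) ∥ inner = d7 39 7e 89 5c 5c ∥ ba.
Outer hash (tag): sum = 215+57+126+137+92+92+186 = 905; mod 256 = 137 → 89.

89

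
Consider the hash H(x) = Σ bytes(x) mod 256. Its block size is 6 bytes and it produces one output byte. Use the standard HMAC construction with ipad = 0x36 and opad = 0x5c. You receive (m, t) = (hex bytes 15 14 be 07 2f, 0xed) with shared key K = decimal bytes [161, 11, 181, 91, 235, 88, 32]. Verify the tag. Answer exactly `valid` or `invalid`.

invalid

Key decimal bytes [161, 11, 181, 91, 235, 88, 32] = a1 0b b5 5b eb 58 20 is 7 bytes > B = 6, so hash it first: H(key) = 1f, then zero-pad to 6 bytes: K' = 1f 00 00 00 00 00.
K' ⊕ ipad = 29 36 36 36 36 36; K' ⊕ opad = 43 5c 5c 5c 5c 5c.
Inner hash: sum = 41+54+54+54+54+54+21+20+190+7+47 = 596; mod 256 = 84 → 54.
Outer hash (recomputed tag): sum = 67+92+92+92+92+92+84 = 611; mod 256 = 99 → 63.
Recomputed tag = 63; claimed = ed → mismatch.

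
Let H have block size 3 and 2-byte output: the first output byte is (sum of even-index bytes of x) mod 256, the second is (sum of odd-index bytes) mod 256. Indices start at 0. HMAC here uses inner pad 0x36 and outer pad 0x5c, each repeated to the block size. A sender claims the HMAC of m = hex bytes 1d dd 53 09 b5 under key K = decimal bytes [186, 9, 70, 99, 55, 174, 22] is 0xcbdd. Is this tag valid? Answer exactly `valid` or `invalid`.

Key decimal bytes [186, 9, 70, 99, 55, 174, 22] = ba 09 46 63 37 ae 16 is 7 bytes > B = 3, so hash it first: H(key) = 4d 1a, then zero-pad to 3 bytes: K' = 4d 1a 00.
K' ⊕ ipad = 7b 2c 36; K' ⊕ opad = 11 46 5c.
Inner hash: even-index sum = 407 mod 256 = 151; odd-index sum = 337 mod 256 = 81 → 97 51.
Outer hash (recomputed tag): even-index sum = 190 mod 256 = 190; odd-index sum = 221 mod 256 = 221 → be dd.
Recomputed tag = bedd; claimed = cbdd → mismatch.

invalid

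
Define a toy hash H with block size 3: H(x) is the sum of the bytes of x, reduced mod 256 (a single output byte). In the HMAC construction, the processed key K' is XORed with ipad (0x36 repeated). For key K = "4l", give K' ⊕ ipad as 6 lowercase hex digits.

Key "4l" = 34 6c is 2 bytes ≤ B = 3; zero-pad to 3 bytes: K' = 34 6c 00.
XOR each byte with 0x36: 34⊕36=02, 6c⊕36=5a, 00⊕36=36.

025a36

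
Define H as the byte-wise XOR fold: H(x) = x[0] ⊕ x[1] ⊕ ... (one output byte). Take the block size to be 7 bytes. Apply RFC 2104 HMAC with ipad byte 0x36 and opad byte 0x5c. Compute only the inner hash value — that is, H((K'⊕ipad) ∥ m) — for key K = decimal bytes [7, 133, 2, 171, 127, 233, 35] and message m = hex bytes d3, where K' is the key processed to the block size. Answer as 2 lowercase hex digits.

7b

Key decimal bytes [7, 133, 2, 171, 127, 233, 35] = 07 85 02 ab 7f e9 23 is exactly B = 7 bytes: K' = 07 85 02 ab 7f e9 23.
K' ⊕ ipad = 31 b3 34 9d 49 df 15.
Inner input = 31 b3 34 9d 49 df 15 ∥ d3.
Inner hash: XOR 31⊕b3⊕34⊕9d⊕49⊕df⊕15⊕d3 = 7b.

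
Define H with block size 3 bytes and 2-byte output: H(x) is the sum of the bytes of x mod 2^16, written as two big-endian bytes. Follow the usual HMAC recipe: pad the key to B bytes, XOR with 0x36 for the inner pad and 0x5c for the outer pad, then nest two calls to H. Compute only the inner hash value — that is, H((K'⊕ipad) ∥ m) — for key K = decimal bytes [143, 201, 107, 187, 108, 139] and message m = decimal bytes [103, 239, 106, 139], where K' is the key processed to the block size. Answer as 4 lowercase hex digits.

Key decimal bytes [143, 201, 107, 187, 108, 139] = 8f c9 6b bb 6c 8b is 6 bytes > B = 3, so hash it first: H(key) = 03 75, then zero-pad to 3 bytes: K' = 03 75 00.
K' ⊕ ipad = 35 43 36.
Inner input = 35 43 36 ∥ 67 ef 6a 8b.
Inner hash: sum = 53+67+54+103+239+106+139 = 761 → 02 f9.

02f9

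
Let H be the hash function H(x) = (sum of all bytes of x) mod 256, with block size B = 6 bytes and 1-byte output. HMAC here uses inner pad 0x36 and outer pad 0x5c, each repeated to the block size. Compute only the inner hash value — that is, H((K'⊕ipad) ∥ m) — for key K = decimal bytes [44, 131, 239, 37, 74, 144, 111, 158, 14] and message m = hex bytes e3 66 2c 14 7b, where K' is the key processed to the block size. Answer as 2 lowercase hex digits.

Key decimal bytes [44, 131, 239, 37, 74, 144, 111, 158, 14] = 2c 83 ef 25 4a 90 6f 9e 0e is 9 bytes > B = 6, so hash it first: H(key) = b8, then zero-pad to 6 bytes: K' = b8 00 00 00 00 00.
K' ⊕ ipad = 8e 36 36 36 36 36.
Inner input = 8e 36 36 36 36 36 ∥ e3 66 2c 14 7b.
Inner hash: sum = 142+54+54+54+54+54+227+102+44+20+123 = 928; mod 256 = 160 → a0.

a0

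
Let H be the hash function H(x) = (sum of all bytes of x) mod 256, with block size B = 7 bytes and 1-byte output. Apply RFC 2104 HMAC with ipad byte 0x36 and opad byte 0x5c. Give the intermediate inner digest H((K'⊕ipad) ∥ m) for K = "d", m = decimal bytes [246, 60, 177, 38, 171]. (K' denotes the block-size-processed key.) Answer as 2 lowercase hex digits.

Key "d" = 64 is 1 byte ≤ B = 7; zero-pad to 7 bytes: K' = 64 00 00 00 00 00 00.
K' ⊕ ipad = 52 36 36 36 36 36 36.
Inner input = 52 36 36 36 36 36 36 ∥ f6 3c b1 26 ab.
Inner hash: sum = 82+54+54+54+54+54+54+246+60+177+38+171 = 1098; mod 256 = 74 → 4a.

4a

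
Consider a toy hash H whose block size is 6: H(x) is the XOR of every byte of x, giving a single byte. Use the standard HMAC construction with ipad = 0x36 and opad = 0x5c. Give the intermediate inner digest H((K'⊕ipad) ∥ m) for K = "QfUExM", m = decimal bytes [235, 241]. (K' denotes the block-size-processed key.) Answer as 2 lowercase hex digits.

08

Key "QfUExM" = 51 66 55 45 78 4d is exactly B = 6 bytes: K' = 51 66 55 45 78 4d.
K' ⊕ ipad = 67 50 63 73 4e 7b.
Inner input = 67 50 63 73 4e 7b ∥ eb f1.
Inner hash: XOR 67⊕50⊕63⊕73⊕4e⊕7b⊕eb⊕f1 = 08.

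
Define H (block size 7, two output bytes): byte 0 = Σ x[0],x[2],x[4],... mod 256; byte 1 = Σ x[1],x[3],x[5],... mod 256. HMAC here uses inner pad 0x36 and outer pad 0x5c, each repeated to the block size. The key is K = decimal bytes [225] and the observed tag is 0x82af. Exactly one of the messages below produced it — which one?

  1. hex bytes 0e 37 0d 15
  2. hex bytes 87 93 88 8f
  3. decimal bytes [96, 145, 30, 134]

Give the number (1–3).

Key decimal bytes [225] = e1 is 1 byte ≤ B = 7; zero-pad to 7 bytes: K' = e1 00 00 00 00 00 00.
K' ⊕ ipad = d7 36 36 36 36 36 36; K' ⊕ opad = bd 5c 5c 5c 5c 5c 5c.
m1: inner = H(d7 36 36 36 36 36 36 0e 37 0d 15) = c5 bd; tag = H(bd 5c 5c 5c 5c 5c 5c c5 bd) = 8ed9
m2: inner = H(d7 36 36 36 36 36 36 87 93 88 8f) = 9b b1; tag = H(bd 5c 5c 5c 5c 5c 5c 9b b1) = 82af ← matches
m3: inner = H(d7 36 36 36 36 36 36 60 91 1e 86) = 90 20; tag = H(bd 5c 5c 5c 5c 5c 5c 90 20) = f1a4

2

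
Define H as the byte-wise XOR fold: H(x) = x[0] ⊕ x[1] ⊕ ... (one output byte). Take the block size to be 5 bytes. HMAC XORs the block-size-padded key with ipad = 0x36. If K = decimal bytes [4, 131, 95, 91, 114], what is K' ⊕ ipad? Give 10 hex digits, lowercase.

Key decimal bytes [4, 131, 95, 91, 114] = 04 83 5f 5b 72 is exactly B = 5 bytes: K' = 04 83 5f 5b 72.
XOR each byte with 0x36: 04⊕36=32, 83⊕36=b5, 5f⊕36=69, 5b⊕36=6d, 72⊕36=44.

32b5696d44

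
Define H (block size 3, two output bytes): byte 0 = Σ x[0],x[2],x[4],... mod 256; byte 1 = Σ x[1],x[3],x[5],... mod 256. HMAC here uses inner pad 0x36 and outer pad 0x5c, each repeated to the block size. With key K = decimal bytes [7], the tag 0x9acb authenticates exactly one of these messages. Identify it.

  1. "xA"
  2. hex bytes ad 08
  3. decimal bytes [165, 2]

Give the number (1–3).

Key decimal bytes [7] = 07 is 1 byte ≤ B = 3; zero-pad to 3 bytes: K' = 07 00 00.
K' ⊕ ipad = 31 36 36; K' ⊕ opad = 5b 5c 5c.
m1: inner = H(31 36 36 78 41) = a8 ae; tag = H(5b 5c 5c a8 ae) = 6504
m2: inner = H(31 36 36 ad 08) = 6f e3; tag = H(5b 5c 5c 6f e3) = 9acb ← matches
m3: inner = H(31 36 36 a5 02) = 69 db; tag = H(5b 5c 5c 69 db) = 92c5

2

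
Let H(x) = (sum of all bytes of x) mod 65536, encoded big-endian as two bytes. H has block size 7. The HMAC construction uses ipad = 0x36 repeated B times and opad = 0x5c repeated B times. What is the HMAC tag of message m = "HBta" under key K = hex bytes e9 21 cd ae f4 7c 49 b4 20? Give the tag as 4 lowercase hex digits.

Key hex bytes e9 21 cd ae f4 7c 49 b4 20 is 9 bytes > B = 7, so hash it first: H(key) = 05 12, then zero-pad to 7 bytes: K' = 05 12 00 00 00 00 00.
K' ⊕ ipad = 33 24 36 36 36 36 36.  K' ⊕ opad = 59 4e 5c 5c 5c 5c 5c.
Inner input = (K'⊕ipad) ∥ m = 33 24 36 36 36 36 36 ∥ 48 42 74 61.
Inner hash: sum = 51+36+54+54+54+54+54+72+66+116+97 = 708 → 02 c4.
Outer input = (K'⊕opad) ∥ inner = 59 4e 5c 5c 5c 5c 5c ∥ 02 c4.
Outer hash (tag): sum = 89+78+92+92+92+92+92+2+196 = 825 → 03 39.

0339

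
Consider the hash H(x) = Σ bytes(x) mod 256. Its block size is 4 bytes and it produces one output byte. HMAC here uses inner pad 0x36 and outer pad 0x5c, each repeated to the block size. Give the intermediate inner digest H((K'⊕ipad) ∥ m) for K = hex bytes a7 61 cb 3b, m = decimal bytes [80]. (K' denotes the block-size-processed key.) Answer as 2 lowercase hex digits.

Key hex bytes a7 61 cb 3b is exactly B = 4 bytes: K' = a7 61 cb 3b.
K' ⊕ ipad = 91 57 fd 0d.
Inner input = 91 57 fd 0d ∥ 50.
Inner hash: sum = 145+87+253+13+80 = 578; mod 256 = 66 → 42.

42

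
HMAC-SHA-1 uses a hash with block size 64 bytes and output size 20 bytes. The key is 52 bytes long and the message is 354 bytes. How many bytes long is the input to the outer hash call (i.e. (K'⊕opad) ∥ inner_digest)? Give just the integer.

84

Key is 52 ≤ 64 bytes, zero-padded: |K'| = 64.
Outer input = (K'⊕opad) ∥ H(inner) → 64 + 20 = 84 bytes.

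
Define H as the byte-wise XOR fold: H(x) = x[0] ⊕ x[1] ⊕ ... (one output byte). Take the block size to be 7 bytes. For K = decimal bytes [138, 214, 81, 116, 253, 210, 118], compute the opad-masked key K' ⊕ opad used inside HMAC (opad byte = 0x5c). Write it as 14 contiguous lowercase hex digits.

Key decimal bytes [138, 214, 81, 116, 253, 210, 118] = 8a d6 51 74 fd d2 76 is exactly B = 7 bytes: K' = 8a d6 51 74 fd d2 76.
XOR each byte with 0x5c: 8a⊕5c=d6, d6⊕5c=8a, 51⊕5c=0d, 74⊕5c=28, fd⊕5c=a1, d2⊕5c=8e, 76⊕5c=2a.

d68a0d28a18e2a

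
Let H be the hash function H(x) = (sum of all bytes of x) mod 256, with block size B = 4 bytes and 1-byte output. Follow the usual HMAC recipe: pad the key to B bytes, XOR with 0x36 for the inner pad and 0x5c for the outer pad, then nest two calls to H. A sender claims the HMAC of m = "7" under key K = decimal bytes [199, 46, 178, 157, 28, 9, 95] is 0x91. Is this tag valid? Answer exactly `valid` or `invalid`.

invalid

Key decimal bytes [199, 46, 178, 157, 28, 9, 95] = c7 2e b2 9d 1c 09 5f is 7 bytes > B = 4, so hash it first: H(key) = c8, then zero-pad to 4 bytes: K' = c8 00 00 00.
K' ⊕ ipad = fe 36 36 36; K' ⊕ opad = 94 5c 5c 5c.
Inner hash: sum = 254+54+54+54+55 = 471; mod 256 = 215 → d7.
Outer hash (recomputed tag): sum = 148+92+92+92+215 = 639; mod 256 = 127 → 7f.
Recomputed tag = 7f; claimed = 91 → mismatch.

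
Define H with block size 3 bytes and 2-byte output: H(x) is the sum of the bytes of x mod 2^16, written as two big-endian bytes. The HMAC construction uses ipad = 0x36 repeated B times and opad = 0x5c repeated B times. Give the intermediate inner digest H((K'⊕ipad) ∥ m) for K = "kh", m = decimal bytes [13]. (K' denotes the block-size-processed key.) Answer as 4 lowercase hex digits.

00fe

Key "kh" = 6b 68 is 2 bytes ≤ B = 3; zero-pad to 3 bytes: K' = 6b 68 00.
K' ⊕ ipad = 5d 5e 36.
Inner input = 5d 5e 36 ∥ 0d.
Inner hash: sum = 93+94+54+13 = 254 → 00 fe.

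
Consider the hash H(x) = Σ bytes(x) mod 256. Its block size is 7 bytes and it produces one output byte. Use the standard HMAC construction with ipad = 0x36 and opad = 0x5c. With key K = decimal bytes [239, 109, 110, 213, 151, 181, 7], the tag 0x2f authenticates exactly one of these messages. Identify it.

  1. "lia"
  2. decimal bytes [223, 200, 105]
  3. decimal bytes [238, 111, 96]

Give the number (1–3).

3

Key decimal bytes [239, 109, 110, 213, 151, 181, 7] = ef 6d 6e d5 97 b5 07 is exactly B = 7 bytes: K' = ef 6d 6e d5 97 b5 07.
K' ⊕ ipad = d9 5b 58 e3 a1 83 31; K' ⊕ opad = b3 31 32 89 cb e9 5b.
m1: inner = H(d9 5b 58 e3 a1 83 31 6c 69 61) = fa; tag = H(b3 31 32 89 cb e9 5b fa) = a8
m2: inner = H(d9 5b 58 e3 a1 83 31 df c8 69) = d4; tag = H(b3 31 32 89 cb e9 5b d4) = 82
m3: inner = H(d9 5b 58 e3 a1 83 31 ee 6f 60) = 81; tag = H(b3 31 32 89 cb e9 5b 81) = 2f ← matches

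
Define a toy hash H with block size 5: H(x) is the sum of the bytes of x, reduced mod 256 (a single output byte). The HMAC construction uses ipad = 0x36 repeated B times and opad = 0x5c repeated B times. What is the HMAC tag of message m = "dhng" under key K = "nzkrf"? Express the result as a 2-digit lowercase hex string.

Key "nzkrf" = 6e 7a 6b 72 66 is exactly B = 5 bytes: K' = 6e 7a 6b 72 66.
K' ⊕ ipad = 58 4c 5d 44 50.  K' ⊕ opad = 32 26 37 2e 3a.
Inner input = (K'⊕ipad) ∥ m = 58 4c 5d 44 50 ∥ 64 68 6e 67.
Inner hash: sum = 88+76+93+68+80+100+104+110+103 = 822; mod 256 = 54 → 36.
Outer input = (K'⊕opad) ∥ inner = 32 26 37 2e 3a ∥ 36.
Outer hash (tag): sum = 50+38+55+46+58+54 = 301; mod 256 = 45 → 2d.

2d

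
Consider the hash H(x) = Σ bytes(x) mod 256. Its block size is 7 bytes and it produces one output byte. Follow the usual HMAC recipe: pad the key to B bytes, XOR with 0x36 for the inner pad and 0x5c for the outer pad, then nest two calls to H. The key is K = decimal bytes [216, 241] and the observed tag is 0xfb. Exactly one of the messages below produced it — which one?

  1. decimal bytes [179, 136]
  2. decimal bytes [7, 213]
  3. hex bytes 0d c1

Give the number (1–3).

1

Key decimal bytes [216, 241] = d8 f1 is 2 bytes ≤ B = 7; zero-pad to 7 bytes: K' = d8 f1 00 00 00 00 00.
K' ⊕ ipad = ee c7 36 36 36 36 36; K' ⊕ opad = 84 ad 5c 5c 5c 5c 5c.
m1: inner = H(ee c7 36 36 36 36 36 b3 88) = fe; tag = H(84 ad 5c 5c 5c 5c 5c fe) = fb ← matches
m2: inner = H(ee c7 36 36 36 36 36 07 d5) = 9f; tag = H(84 ad 5c 5c 5c 5c 5c 9f) = 9c
m3: inner = H(ee c7 36 36 36 36 36 0d c1) = 91; tag = H(84 ad 5c 5c 5c 5c 5c 91) = 8e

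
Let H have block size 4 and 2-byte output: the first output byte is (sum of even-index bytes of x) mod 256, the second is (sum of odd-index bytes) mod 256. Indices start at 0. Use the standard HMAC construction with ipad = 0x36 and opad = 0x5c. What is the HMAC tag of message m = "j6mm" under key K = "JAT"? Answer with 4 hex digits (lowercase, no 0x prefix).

Key "JAT" = 4a 41 54 is 3 bytes ≤ B = 4; zero-pad to 4 bytes: K' = 4a 41 54 00.
K' ⊕ ipad = 7c 77 62 36.  K' ⊕ opad = 16 1d 08 5c.
Inner input = (K'⊕ipad) ∥ m = 7c 77 62 36 ∥ 6a 36 6d 6d.
Inner hash: even-index sum = 437 mod 256 = 181; odd-index sum = 336 mod 256 = 80 → b5 50.
Outer input = (K'⊕opad) ∥ inner = 16 1d 08 5c ∥ b5 50.
Outer hash (tag): even-index sum = 211 mod 256 = 211; odd-index sum = 201 mod 256 = 201 → d3 c9.

d3c9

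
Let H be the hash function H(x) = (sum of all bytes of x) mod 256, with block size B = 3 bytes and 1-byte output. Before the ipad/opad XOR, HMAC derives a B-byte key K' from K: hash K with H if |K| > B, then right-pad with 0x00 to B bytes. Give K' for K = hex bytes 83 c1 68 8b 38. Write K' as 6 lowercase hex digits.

|K| = 5 > B = 3, so first hash the key.
H(K): sum = 131+193+104+139+56 = 623; mod 256 = 111 → 6f.
Zero-pad H(K) = 6f to 3 bytes: K' = 6f 00 00.

6f0000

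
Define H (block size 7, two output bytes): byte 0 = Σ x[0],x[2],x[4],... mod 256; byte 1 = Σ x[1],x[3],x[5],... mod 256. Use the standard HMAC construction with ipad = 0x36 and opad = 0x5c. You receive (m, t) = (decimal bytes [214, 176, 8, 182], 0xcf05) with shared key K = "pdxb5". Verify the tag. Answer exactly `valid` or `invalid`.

Key "pdxb5" = 70 64 78 62 35 is 5 bytes ≤ B = 7; zero-pad to 7 bytes: K' = 70 64 78 62 35 00 00.
K' ⊕ ipad = 46 52 4e 54 03 36 36; K' ⊕ opad = 2c 38 24 3e 69 5c 5c.
Inner hash: even-index sum = 563 mod 256 = 51; odd-index sum = 442 mod 256 = 186 → 33 ba.
Outer hash (recomputed tag): even-index sum = 463 mod 256 = 207; odd-index sum = 261 mod 256 = 5 → cf 05.
Recomputed tag = cf05; claimed = cf05 → match.

valid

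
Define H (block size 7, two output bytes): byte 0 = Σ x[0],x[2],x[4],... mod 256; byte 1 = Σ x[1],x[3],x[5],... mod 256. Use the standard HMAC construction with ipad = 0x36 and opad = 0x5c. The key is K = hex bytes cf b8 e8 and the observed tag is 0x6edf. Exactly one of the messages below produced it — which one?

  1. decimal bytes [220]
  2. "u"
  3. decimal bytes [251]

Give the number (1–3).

Key hex bytes cf b8 e8 is 3 bytes ≤ B = 7; zero-pad to 7 bytes: K' = cf b8 e8 00 00 00 00.
K' ⊕ ipad = f9 8e de 36 36 36 36; K' ⊕ opad = 93 e4 b4 5c 5c 5c 5c.
m1: inner = H(f9 8e de 36 36 36 36 dc) = 43 d6; tag = H(93 e4 b4 5c 5c 5c 5c 43 d6) = d5df
m2: inner = H(f9 8e de 36 36 36 36 75) = 43 6f; tag = H(93 e4 b4 5c 5c 5c 5c 43 6f) = 6edf ← matches
m3: inner = H(f9 8e de 36 36 36 36 fb) = 43 f5; tag = H(93 e4 b4 5c 5c 5c 5c 43 f5) = f4df

2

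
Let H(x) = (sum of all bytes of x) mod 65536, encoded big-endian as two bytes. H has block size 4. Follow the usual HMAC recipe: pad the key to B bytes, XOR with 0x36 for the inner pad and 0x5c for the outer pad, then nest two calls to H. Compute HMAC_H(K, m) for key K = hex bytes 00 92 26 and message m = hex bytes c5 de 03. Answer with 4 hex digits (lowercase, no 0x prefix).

Key hex bytes 00 92 26 is 3 bytes ≤ B = 4; zero-pad to 4 bytes: K' = 00 92 26 00.
K' ⊕ ipad = 36 a4 10 36.  K' ⊕ opad = 5c ce 7a 5c.
Inner input = (K'⊕ipad) ∥ m = 36 a4 10 36 ∥ c5 de 03.
Inner hash: sum = 54+164+16+54+197+222+3 = 710 → 02 c6.
Outer input = (K'⊕opad) ∥ inner = 5c ce 7a 5c ∥ 02 c6.
Outer hash (tag): sum = 92+206+122+92+2+198 = 712 → 02 c8.

02c8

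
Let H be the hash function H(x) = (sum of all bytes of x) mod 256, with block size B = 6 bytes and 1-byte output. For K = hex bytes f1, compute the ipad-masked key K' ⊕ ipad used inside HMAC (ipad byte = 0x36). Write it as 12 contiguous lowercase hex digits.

Key hex bytes f1 is 1 byte ≤ B = 6; zero-pad to 6 bytes: K' = f1 00 00 00 00 00.
XOR each byte with 0x36: f1⊕36=c7, 00⊕36=36, 00⊕36=36, 00⊕36=36, 00⊕36=36, 00⊕36=36.

c73636363636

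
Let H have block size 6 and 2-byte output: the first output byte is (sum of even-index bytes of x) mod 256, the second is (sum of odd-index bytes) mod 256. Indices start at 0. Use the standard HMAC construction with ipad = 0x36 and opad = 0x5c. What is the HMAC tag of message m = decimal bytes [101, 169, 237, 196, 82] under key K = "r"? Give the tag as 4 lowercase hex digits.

Key "r" = 72 is 1 byte ≤ B = 6; zero-pad to 6 bytes: K' = 72 00 00 00 00 00.
K' ⊕ ipad = 44 36 36 36 36 36.  K' ⊕ opad = 2e 5c 5c 5c 5c 5c.
Inner input = (K'⊕ipad) ∥ m = 44 36 36 36 36 36 ∥ 65 a9 ed c4 52.
Inner hash: even-index sum = 596 mod 256 = 84; odd-index sum = 527 mod 256 = 15 → 54 0f.
Outer input = (K'⊕opad) ∥ inner = 2e 5c 5c 5c 5c 5c ∥ 54 0f.
Outer hash (tag): even-index sum = 314 mod 256 = 58; odd-index sum = 291 mod 256 = 35 → 3a 23.

3a23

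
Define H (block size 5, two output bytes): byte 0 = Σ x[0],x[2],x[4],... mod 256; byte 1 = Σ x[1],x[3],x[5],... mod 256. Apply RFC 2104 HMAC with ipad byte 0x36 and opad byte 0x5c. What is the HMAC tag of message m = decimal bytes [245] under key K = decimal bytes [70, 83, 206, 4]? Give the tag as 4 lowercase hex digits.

9405

Key decimal bytes [70, 83, 206, 4] = 46 53 ce 04 is 4 bytes ≤ B = 5; zero-pad to 5 bytes: K' = 46 53 ce 04 00.
K' ⊕ ipad = 70 65 f8 32 36.  K' ⊕ opad = 1a 0f 92 58 5c.
Inner input = (K'⊕ipad) ∥ m = 70 65 f8 32 36 ∥ f5.
Inner hash: even-index sum = 414 mod 256 = 158; odd-index sum = 396 mod 256 = 140 → 9e 8c.
Outer input = (K'⊕opad) ∥ inner = 1a 0f 92 58 5c ∥ 9e 8c.
Outer hash (tag): even-index sum = 404 mod 256 = 148; odd-index sum = 261 mod 256 = 5 → 94 05.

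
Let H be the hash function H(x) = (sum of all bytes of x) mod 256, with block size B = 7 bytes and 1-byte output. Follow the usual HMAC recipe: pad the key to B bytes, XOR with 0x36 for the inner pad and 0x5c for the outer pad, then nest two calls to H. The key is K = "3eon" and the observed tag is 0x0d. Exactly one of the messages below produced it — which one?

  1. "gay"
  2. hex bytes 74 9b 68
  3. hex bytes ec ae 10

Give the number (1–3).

Key "3eon" = 33 65 6f 6e is 4 bytes ≤ B = 7; zero-pad to 7 bytes: K' = 33 65 6f 6e 00 00 00.
K' ⊕ ipad = 05 53 59 58 36 36 36; K' ⊕ opad = 6f 39 33 32 5c 5c 5c.
m1: inner = H(05 53 59 58 36 36 36 67 61 79) = ec; tag = H(6f 39 33 32 5c 5c 5c ec) = 0d ← matches
m2: inner = H(05 53 59 58 36 36 36 74 9b 68) = 22; tag = H(6f 39 33 32 5c 5c 5c 22) = 43
m3: inner = H(05 53 59 58 36 36 36 ec ae 10) = 55; tag = H(6f 39 33 32 5c 5c 5c 55) = 76

1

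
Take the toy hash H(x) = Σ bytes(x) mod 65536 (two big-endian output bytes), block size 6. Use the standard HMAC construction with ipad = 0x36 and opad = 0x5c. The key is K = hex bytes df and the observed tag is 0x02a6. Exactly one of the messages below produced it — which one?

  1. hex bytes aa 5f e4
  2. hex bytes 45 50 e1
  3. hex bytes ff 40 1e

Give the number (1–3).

Key hex bytes df is 1 byte ≤ B = 6; zero-pad to 6 bytes: K' = df 00 00 00 00 00.
K' ⊕ ipad = e9 36 36 36 36 36; K' ⊕ opad = 83 5c 5c 5c 5c 5c.
m1: inner = H(e9 36 36 36 36 36 aa 5f e4) = 03 e4; tag = H(83 5c 5c 5c 5c 5c 03 e4) = 0336
m2: inner = H(e9 36 36 36 36 36 45 50 e1) = 03 6d; tag = H(83 5c 5c 5c 5c 5c 03 6d) = 02bf
m3: inner = H(e9 36 36 36 36 36 ff 40 1e) = 03 54; tag = H(83 5c 5c 5c 5c 5c 03 54) = 02a6 ← matches

3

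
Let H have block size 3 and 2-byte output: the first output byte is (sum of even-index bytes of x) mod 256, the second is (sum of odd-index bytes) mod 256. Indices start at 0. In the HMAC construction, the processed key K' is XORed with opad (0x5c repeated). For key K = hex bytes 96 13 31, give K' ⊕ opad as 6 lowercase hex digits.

Key hex bytes 96 13 31 is exactly B = 3 bytes: K' = 96 13 31.
XOR each byte with 0x5c: 96⊕5c=ca, 13⊕5c=4f, 31⊕5c=6d.

ca4f6d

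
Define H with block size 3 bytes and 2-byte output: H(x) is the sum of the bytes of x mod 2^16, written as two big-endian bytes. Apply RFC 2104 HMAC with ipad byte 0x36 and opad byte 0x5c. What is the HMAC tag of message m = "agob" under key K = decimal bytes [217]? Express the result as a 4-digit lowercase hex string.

0233

Key decimal bytes [217] = d9 is 1 byte ≤ B = 3; zero-pad to 3 bytes: K' = d9 00 00.
K' ⊕ ipad = ef 36 36.  K' ⊕ opad = 85 5c 5c.
Inner input = (K'⊕ipad) ∥ m = ef 36 36 ∥ 61 67 6f 62.
Inner hash: sum = 239+54+54+97+103+111+98 = 756 → 02 f4.
Outer input = (K'⊕opad) ∥ inner = 85 5c 5c ∥ 02 f4.
Outer hash (tag): sum = 133+92+92+2+244 = 563 → 02 33.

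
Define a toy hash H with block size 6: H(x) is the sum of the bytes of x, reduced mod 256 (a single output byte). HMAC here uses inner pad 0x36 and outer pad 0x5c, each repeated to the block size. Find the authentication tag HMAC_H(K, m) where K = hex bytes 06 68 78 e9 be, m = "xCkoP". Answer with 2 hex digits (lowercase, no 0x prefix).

Key hex bytes 06 68 78 e9 be is 5 bytes ≤ B = 6; zero-pad to 6 bytes: K' = 06 68 78 e9 be 00.
K' ⊕ ipad = 30 5e 4e df 88 36.  K' ⊕ opad = 5a 34 24 b5 e2 5c.
Inner input = (K'⊕ipad) ∥ m = 30 5e 4e df 88 36 ∥ 78 43 6b 6f 50.
Inner hash: sum = 48+94+78+223+136+54+120+67+107+111+80 = 1118; mod 256 = 94 → 5e.
Outer input = (K'⊕opad) ∥ inner = 5a 34 24 b5 e2 5c ∥ 5e.
Outer hash (tag): sum = 90+52+36+181+226+92+94 = 771; mod 256 = 3 → 03.

03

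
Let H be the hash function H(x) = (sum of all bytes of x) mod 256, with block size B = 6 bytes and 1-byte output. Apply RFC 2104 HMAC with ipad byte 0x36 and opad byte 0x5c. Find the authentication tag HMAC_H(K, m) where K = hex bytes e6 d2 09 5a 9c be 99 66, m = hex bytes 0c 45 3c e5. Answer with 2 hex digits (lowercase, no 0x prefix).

b6

Key hex bytes e6 d2 09 5a 9c be 99 66 is 8 bytes > B = 6, so hash it first: H(key) = 74, then zero-pad to 6 bytes: K' = 74 00 00 00 00 00.
K' ⊕ ipad = 42 36 36 36 36 36.  K' ⊕ opad = 28 5c 5c 5c 5c 5c.
Inner input = (K'⊕ipad) ∥ m = 42 36 36 36 36 36 ∥ 0c 45 3c e5.
Inner hash: sum = 66+54+54+54+54+54+12+69+60+229 = 706; mod 256 = 194 → c2.
Outer input = (K'⊕opad) ∥ inner = 28 5c 5c 5c 5c 5c ∥ c2.
Outer hash (tag): sum = 40+92+92+92+92+92+194 = 694; mod 256 = 182 → b6.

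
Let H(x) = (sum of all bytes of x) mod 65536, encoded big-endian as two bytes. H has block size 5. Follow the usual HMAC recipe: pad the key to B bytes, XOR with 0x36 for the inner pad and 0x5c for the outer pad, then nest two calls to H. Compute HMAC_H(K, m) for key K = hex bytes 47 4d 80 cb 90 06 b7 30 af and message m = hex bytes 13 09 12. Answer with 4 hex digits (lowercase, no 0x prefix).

Key hex bytes 47 4d 80 cb 90 06 b7 30 af is 9 bytes > B = 5, so hash it first: H(key) = 04 0b, then zero-pad to 5 bytes: K' = 04 0b 00 00 00.
K' ⊕ ipad = 32 3d 36 36 36.  K' ⊕ opad = 58 57 5c 5c 5c.
Inner input = (K'⊕ipad) ∥ m = 32 3d 36 36 36 ∥ 13 09 12.
Inner hash: sum = 50+61+54+54+54+19+9+18 = 319 → 01 3f.
Outer input = (K'⊕opad) ∥ inner = 58 57 5c 5c 5c ∥ 01 3f.
Outer hash (tag): sum = 88+87+92+92+92+1+63 = 515 → 02 03.

0203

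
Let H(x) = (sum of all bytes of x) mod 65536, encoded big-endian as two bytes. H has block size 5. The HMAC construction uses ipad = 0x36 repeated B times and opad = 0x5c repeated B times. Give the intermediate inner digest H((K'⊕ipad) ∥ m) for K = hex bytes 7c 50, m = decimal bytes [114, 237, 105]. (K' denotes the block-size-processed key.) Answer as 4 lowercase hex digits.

031a

Key hex bytes 7c 50 is 2 bytes ≤ B = 5; zero-pad to 5 bytes: K' = 7c 50 00 00 00.
K' ⊕ ipad = 4a 66 36 36 36.
Inner input = 4a 66 36 36 36 ∥ 72 ed 69.
Inner hash: sum = 74+102+54+54+54+114+237+105 = 794 → 03 1a.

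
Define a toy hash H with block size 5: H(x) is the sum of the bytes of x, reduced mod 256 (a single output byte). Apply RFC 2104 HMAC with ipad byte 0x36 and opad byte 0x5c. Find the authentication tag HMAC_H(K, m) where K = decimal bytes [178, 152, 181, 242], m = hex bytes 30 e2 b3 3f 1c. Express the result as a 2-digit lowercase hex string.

74

Key decimal bytes [178, 152, 181, 242] = b2 98 b5 f2 is 4 bytes ≤ B = 5; zero-pad to 5 bytes: K' = b2 98 b5 f2 00.
K' ⊕ ipad = 84 ae 83 c4 36.  K' ⊕ opad = ee c4 e9 ae 5c.
Inner input = (K'⊕ipad) ∥ m = 84 ae 83 c4 36 ∥ 30 e2 b3 3f 1c.
Inner hash: sum = 132+174+131+196+54+48+226+179+63+28 = 1231; mod 256 = 207 → cf.
Outer input = (K'⊕opad) ∥ inner = ee c4 e9 ae 5c ∥ cf.
Outer hash (tag): sum = 238+196+233+174+92+207 = 1140; mod 256 = 116 → 74.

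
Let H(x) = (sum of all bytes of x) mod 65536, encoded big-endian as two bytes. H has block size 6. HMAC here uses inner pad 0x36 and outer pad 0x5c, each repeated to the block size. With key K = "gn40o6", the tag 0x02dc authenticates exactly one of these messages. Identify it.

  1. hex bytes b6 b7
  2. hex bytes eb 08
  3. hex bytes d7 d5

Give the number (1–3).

2

Key "gn40o6" = 67 6e 34 30 6f 36 is exactly B = 6 bytes: K' = 67 6e 34 30 6f 36.
K' ⊕ ipad = 51 58 02 06 59 00; K' ⊕ opad = 3b 32 68 6c 33 6a.
m1: inner = H(51 58 02 06 59 00 b6 b7) = 02 77; tag = H(3b 32 68 6c 33 6a 02 77) = 0257
m2: inner = H(51 58 02 06 59 00 eb 08) = 01 fd; tag = H(3b 32 68 6c 33 6a 01 fd) = 02dc ← matches
m3: inner = H(51 58 02 06 59 00 d7 d5) = 02 b6; tag = H(3b 32 68 6c 33 6a 02 b6) = 0296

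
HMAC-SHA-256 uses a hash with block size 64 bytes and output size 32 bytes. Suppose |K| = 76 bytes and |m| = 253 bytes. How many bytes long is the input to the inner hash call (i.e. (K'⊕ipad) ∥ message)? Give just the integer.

Key is 76 > 64 bytes, so it is hashed to 32 bytes then zero-padded to 64: |K'| = 64.
Inner input = (K'⊕ipad) ∥ m → 64 + 253 = 317 bytes.

317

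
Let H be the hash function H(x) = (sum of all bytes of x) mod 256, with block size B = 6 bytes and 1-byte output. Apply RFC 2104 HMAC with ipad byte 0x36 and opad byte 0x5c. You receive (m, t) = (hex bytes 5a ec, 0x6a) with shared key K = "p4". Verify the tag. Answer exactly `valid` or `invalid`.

Key "p4" = 70 34 is 2 bytes ≤ B = 6; zero-pad to 6 bytes: K' = 70 34 00 00 00 00.
K' ⊕ ipad = 46 02 36 36 36 36; K' ⊕ opad = 2c 68 5c 5c 5c 5c.
Inner hash: sum = 70+2+54+54+54+54+90+236 = 614; mod 256 = 102 → 66.
Outer hash (recomputed tag): sum = 44+104+92+92+92+92+102 = 618; mod 256 = 106 → 6a.
Recomputed tag = 6a; claimed = 6a → match.

valid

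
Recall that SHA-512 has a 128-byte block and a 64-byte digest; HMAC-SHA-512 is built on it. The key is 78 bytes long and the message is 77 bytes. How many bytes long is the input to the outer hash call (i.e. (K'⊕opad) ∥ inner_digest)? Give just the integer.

192

Key is 78 ≤ 128 bytes, zero-padded: |K'| = 128.
Outer input = (K'⊕opad) ∥ H(inner) → 128 + 64 = 192 bytes.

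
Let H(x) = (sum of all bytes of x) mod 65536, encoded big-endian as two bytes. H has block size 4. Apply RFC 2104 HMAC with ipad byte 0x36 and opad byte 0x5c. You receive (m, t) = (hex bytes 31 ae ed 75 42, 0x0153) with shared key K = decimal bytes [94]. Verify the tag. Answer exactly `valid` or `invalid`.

invalid

Key decimal bytes [94] = 5e is 1 byte ≤ B = 4; zero-pad to 4 bytes: K' = 5e 00 00 00.
K' ⊕ ipad = 68 36 36 36; K' ⊕ opad = 02 5c 5c 5c.
Inner hash: sum = 104+54+54+54+49+174+237+117+66 = 909 → 03 8d.
Outer hash (recomputed tag): sum = 2+92+92+92+3+141 = 422 → 01 a6.
Recomputed tag = 01a6; claimed = 0153 → mismatch.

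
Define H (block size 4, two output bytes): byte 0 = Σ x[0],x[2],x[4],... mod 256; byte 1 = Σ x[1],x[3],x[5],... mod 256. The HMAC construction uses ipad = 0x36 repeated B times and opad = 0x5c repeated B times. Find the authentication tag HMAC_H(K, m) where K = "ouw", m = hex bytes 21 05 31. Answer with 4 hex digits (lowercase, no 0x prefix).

4a03

Key "ouw" = 6f 75 77 is 3 bytes ≤ B = 4; zero-pad to 4 bytes: K' = 6f 75 77 00.
K' ⊕ ipad = 59 43 41 36.  K' ⊕ opad = 33 29 2b 5c.
Inner input = (K'⊕ipad) ∥ m = 59 43 41 36 ∥ 21 05 31.
Inner hash: even-index sum = 236 mod 256 = 236; odd-index sum = 126 mod 256 = 126 → ec 7e.
Outer input = (K'⊕opad) ∥ inner = 33 29 2b 5c ∥ ec 7e.
Outer hash (tag): even-index sum = 330 mod 256 = 74; odd-index sum = 259 mod 256 = 3 → 4a 03.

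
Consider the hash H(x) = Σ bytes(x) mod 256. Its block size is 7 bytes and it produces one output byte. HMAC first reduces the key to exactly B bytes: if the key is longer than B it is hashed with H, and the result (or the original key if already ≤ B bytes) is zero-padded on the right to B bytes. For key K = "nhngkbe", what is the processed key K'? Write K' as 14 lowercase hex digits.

6e686e676b6265

Key "nhngkbe" = 6e 68 6e 67 6b 62 65 is exactly B = 7 bytes: K' = 6e 68 6e 67 6b 62 65.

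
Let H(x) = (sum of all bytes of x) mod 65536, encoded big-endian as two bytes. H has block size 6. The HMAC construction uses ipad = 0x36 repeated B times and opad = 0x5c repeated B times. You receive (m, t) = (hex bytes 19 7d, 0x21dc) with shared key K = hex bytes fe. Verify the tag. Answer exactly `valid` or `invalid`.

Key hex bytes fe is 1 byte ≤ B = 6; zero-pad to 6 bytes: K' = fe 00 00 00 00 00.
K' ⊕ ipad = c8 36 36 36 36 36; K' ⊕ opad = a2 5c 5c 5c 5c 5c.
Inner hash: sum = 200+54+54+54+54+54+25+125 = 620 → 02 6c.
Outer hash (recomputed tag): sum = 162+92+92+92+92+92+2+108 = 732 → 02 dc.
Recomputed tag = 02dc; claimed = 21dc → mismatch.

invalid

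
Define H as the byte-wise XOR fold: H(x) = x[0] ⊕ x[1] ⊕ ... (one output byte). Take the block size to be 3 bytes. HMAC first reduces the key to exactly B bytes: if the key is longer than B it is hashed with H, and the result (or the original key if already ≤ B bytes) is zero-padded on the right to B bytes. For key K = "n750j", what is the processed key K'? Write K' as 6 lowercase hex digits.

360000

|K| = 5 > B = 3, so first hash the key.
H(K): XOR 6e⊕37⊕35⊕30⊕6a = 36.
Zero-pad H(K) = 36 to 3 bytes: K' = 36 00 00.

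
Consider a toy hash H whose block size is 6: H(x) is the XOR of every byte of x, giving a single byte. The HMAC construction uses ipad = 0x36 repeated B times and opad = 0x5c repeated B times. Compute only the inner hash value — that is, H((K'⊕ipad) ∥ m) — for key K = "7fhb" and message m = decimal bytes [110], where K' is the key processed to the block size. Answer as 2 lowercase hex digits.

Key "7fhb" = 37 66 68 62 is 4 bytes ≤ B = 6; zero-pad to 6 bytes: K' = 37 66 68 62 00 00.
K' ⊕ ipad = 01 50 5e 54 36 36.
Inner input = 01 50 5e 54 36 36 ∥ 6e.
Inner hash: XOR 01⊕50⊕5e⊕54⊕36⊕36⊕6e = 35.

35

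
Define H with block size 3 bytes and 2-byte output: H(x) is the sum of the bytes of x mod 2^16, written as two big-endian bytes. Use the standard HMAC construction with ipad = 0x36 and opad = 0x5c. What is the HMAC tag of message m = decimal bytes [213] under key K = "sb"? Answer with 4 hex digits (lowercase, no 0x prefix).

016e

Key "sb" = 73 62 is 2 bytes ≤ B = 3; zero-pad to 3 bytes: K' = 73 62 00.
K' ⊕ ipad = 45 54 36.  K' ⊕ opad = 2f 3e 5c.
Inner input = (K'⊕ipad) ∥ m = 45 54 36 ∥ d5.
Inner hash: sum = 69+84+54+213 = 420 → 01 a4.
Outer input = (K'⊕opad) ∥ inner = 2f 3e 5c ∥ 01 a4.
Outer hash (tag): sum = 47+62+92+1+164 = 366 → 01 6e.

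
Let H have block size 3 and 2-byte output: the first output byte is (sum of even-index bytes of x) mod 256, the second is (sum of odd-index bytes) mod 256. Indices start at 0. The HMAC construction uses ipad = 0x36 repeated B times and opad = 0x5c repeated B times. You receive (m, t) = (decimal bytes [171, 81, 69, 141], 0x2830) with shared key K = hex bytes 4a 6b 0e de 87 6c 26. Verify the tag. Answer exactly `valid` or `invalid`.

Key hex bytes 4a 6b 0e de 87 6c 26 is 7 bytes > B = 3, so hash it first: H(key) = 05 b5, then zero-pad to 3 bytes: K' = 05 b5 00.
K' ⊕ ipad = 33 83 36; K' ⊕ opad = 59 e9 5c.
Inner hash: even-index sum = 327 mod 256 = 71; odd-index sum = 371 mod 256 = 115 → 47 73.
Outer hash (recomputed tag): even-index sum = 296 mod 256 = 40; odd-index sum = 304 mod 256 = 48 → 28 30.
Recomputed tag = 2830; claimed = 2830 → match.

valid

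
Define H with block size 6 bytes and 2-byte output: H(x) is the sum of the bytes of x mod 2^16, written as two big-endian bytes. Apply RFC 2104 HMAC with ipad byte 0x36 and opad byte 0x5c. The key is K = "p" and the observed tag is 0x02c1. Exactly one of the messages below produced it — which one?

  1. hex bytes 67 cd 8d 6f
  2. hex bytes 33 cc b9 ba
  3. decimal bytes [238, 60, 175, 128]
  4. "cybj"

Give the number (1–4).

2

Key "p" = 70 is 1 byte ≤ B = 6; zero-pad to 6 bytes: K' = 70 00 00 00 00 00.
K' ⊕ ipad = 46 36 36 36 36 36; K' ⊕ opad = 2c 5c 5c 5c 5c 5c.
m1: inner = H(46 36 36 36 36 36 67 cd 8d 6f) = 03 84; tag = H(2c 5c 5c 5c 5c 5c 03 84) = 027f
m2: inner = H(46 36 36 36 36 36 33 cc b9 ba) = 03 c6; tag = H(2c 5c 5c 5c 5c 5c 03 c6) = 02c1 ← matches
m3: inner = H(46 36 36 36 36 36 ee 3c af 80) = 03 ad; tag = H(2c 5c 5c 5c 5c 5c 03 ad) = 02a8
m4: inner = H(46 36 36 36 36 36 63 79 62 6a) = 02 fc; tag = H(2c 5c 5c 5c 5c 5c 02 fc) = 02f6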